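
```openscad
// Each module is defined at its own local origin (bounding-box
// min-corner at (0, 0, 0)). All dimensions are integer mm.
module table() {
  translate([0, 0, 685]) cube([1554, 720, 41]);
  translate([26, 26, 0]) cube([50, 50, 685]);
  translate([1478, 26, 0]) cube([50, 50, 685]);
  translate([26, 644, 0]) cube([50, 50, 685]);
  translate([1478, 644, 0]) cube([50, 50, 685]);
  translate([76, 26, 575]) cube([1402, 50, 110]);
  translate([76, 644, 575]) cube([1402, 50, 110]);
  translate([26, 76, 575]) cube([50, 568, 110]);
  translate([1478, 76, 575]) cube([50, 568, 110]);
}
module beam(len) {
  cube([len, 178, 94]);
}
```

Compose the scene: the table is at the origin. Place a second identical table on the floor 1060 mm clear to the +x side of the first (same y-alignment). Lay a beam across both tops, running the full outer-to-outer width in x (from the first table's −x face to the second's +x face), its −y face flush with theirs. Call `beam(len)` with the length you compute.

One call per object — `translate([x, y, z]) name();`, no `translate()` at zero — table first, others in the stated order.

table();
translate([2614, 0, 0]) table();
translate([0, 0, 726]) beam(4168);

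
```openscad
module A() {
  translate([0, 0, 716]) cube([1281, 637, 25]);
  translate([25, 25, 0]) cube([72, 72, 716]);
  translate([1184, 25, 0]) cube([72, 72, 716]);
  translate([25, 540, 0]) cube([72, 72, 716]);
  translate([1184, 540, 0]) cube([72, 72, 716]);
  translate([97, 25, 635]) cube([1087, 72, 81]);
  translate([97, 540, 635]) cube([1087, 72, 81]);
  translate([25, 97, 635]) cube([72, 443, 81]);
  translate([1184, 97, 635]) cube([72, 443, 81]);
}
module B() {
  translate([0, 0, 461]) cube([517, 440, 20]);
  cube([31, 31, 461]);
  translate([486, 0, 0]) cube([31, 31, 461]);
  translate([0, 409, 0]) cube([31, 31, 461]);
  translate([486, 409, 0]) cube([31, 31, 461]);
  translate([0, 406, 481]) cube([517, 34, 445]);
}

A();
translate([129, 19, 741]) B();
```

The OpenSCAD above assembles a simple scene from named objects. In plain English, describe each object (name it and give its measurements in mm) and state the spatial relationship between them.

A is a table: top 1281 mm (x) × 637 mm (y), 25 mm thick, upper face at z = 741 mm, on four 72×72 mm square legs, each inset 25 mm from the nearest pair of top edges, running from z = 0 to the bottom of the top. Four apron rails, 72 mm thick and 81 mm tall, run between adjacent legs with their top edges flush with the underside of the top and their outer faces flush with the legs' outer faces.

B is a chair: 517×440 mm seat, 20 mm thick, top at z = 481 mm, on four 31 mm square corner legs flush with the seat edges. A 34 mm thick backrest slab spans the full seat width, extending 445 mm above the seat top, its back face flush with the seat's +y edge.

The chair is on top of the table.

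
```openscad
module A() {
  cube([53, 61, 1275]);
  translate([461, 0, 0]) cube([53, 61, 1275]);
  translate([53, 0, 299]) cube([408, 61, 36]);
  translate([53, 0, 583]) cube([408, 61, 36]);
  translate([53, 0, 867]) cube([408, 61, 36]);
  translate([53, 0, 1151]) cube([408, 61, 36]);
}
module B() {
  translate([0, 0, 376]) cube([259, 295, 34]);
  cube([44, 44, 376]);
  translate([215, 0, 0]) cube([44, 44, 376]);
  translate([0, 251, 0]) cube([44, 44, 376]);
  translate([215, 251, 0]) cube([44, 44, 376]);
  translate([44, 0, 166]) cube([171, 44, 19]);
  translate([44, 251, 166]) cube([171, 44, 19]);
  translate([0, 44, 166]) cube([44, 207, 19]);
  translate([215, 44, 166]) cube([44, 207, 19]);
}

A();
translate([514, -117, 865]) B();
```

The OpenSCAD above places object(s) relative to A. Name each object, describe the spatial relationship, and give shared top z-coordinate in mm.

A is a ladder. B is a stool. The stool is beside the ladder with their tops flush at z = 1275. The shared top z-coordinate is 1275 mm.

Both tops at z = 1275 mm.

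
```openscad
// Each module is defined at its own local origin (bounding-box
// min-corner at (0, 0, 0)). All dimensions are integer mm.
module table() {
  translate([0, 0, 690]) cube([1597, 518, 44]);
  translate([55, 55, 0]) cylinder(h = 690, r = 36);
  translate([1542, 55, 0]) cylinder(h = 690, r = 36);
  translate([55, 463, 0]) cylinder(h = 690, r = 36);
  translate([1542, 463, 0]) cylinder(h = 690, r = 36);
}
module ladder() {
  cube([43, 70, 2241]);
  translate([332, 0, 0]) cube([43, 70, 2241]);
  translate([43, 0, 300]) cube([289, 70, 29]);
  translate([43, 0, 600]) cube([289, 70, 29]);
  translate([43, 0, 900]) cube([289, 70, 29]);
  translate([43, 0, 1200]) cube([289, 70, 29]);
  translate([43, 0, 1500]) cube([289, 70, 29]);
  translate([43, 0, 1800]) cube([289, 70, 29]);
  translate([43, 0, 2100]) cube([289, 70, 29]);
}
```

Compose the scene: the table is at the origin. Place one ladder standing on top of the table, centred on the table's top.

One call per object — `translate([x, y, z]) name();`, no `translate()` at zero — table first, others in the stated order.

table();
translate([611, 224, 734]) ladder();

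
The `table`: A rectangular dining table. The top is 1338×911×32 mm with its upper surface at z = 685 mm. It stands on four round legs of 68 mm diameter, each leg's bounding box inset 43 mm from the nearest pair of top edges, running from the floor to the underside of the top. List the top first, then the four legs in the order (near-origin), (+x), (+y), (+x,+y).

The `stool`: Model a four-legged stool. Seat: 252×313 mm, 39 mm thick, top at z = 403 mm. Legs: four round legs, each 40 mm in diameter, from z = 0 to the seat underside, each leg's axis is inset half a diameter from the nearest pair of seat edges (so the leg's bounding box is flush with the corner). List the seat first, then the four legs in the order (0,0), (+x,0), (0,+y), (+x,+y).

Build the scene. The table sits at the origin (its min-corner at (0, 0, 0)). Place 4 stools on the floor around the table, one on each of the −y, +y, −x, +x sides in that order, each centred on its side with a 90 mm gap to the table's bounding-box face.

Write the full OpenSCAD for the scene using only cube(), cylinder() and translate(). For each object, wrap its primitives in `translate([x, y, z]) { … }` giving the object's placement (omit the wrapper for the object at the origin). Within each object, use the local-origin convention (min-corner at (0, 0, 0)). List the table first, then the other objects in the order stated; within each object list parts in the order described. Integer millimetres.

translate([0, 0, 653]) cube([1338, 911, 32]);
translate([77, 77, 0]) cylinder(h = 653, r = 34);
translate([1261, 77, 0]) cylinder(h = 653, r = 34);
translate([77, 834, 0]) cylinder(h = 653, r = 34);
translate([1261, 834, 0]) cylinder(h = 653, r = 34);
translate([543, -403, 0]) {
  translate([0, 0, 364]) cube([252, 313, 39]);
  translate([20, 20, 0]) cylinder(h = 364, r = 20);
  translate([232, 20, 0]) cylinder(h = 364, r = 20);
  translate([20, 293, 0]) cylinder(h = 364, r = 20);
  translate([232, 293, 0]) cylinder(h = 364, r = 20);
}
translate([543, 1001, 0]) {
  translate([0, 0, 364]) cube([252, 313, 39]);
  translate([20, 20, 0]) cylinder(h = 364, r = 20);
  translate([232, 20, 0]) cylinder(h = 364, r = 20);
  translate([20, 293, 0]) cylinder(h = 364, r = 20);
  translate([232, 293, 0]) cylinder(h = 364, r = 20);
}
translate([-342, 299, 0]) {
  translate([0, 0, 364]) cube([252, 313, 39]);
  translate([20, 20, 0]) cylinder(h = 364, r = 20);
  translate([232, 20, 0]) cylinder(h = 364, r = 20);
  translate([20, 293, 0]) cylinder(h = 364, r = 20);
  translate([232, 293, 0]) cylinder(h = 364, r = 20);
}
translate([1428, 299, 0]) {
  translate([0, 0, 364]) cube([252, 313, 39]);
  translate([20, 20, 0]) cylinder(h = 364, r = 20);
  translate([232, 20, 0]) cylinder(h = 364, r = 20);
  translate([20, 293, 0]) cylinder(h = 364, r = 20);
  translate([232, 293, 0]) cylinder(h = 364, r = 20);
}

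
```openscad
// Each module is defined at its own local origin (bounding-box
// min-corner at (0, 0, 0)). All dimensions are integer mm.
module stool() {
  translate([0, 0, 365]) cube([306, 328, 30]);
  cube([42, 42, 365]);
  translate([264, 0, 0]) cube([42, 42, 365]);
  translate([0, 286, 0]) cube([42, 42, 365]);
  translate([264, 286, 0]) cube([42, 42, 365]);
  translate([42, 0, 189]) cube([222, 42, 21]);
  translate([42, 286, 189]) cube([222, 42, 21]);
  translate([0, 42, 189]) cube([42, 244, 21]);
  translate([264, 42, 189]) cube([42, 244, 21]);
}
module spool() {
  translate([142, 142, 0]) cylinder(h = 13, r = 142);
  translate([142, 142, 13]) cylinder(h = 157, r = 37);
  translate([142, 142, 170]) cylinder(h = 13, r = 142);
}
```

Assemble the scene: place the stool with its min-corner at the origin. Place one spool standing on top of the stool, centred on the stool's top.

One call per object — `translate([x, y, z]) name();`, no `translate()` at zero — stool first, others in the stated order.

stool();
translate([11, 22, 395]) spool();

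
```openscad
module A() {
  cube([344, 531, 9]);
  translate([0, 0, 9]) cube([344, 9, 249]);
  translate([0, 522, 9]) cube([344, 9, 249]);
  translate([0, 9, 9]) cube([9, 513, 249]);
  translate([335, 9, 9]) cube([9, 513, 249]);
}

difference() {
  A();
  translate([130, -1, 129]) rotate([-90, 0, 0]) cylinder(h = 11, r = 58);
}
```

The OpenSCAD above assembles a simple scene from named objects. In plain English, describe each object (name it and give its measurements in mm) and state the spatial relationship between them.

A is an open storage box with external size 344×531×258 mm and wall thickness 9 mm (the base is also 9 mm thick). The base covers the whole footprint; the four walls stand on the base, with the y-facing walls full-width and the x-facing walls fitting between their inner faces.

The open box has a circular hole of radius 58 mm through its front wall, centred at (x = 130, z = 129).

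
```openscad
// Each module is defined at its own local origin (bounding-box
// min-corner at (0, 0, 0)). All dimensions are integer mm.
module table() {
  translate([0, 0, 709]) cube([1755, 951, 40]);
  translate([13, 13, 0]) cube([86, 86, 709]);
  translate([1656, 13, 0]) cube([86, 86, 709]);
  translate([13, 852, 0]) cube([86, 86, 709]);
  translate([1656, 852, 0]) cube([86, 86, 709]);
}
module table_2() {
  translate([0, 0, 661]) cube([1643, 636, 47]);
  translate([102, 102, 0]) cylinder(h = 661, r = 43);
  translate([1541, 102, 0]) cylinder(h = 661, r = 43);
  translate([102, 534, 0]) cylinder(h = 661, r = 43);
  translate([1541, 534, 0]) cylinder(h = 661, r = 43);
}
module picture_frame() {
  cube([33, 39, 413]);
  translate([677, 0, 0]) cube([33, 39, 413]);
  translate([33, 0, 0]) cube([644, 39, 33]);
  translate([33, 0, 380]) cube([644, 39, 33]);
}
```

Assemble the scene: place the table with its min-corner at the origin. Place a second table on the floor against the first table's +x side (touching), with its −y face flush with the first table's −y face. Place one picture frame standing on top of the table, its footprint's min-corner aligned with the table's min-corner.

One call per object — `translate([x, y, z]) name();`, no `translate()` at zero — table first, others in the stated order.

table();
translate([1755, 0, 0]) table_2();
translate([0, 0, 749]) picture_frame();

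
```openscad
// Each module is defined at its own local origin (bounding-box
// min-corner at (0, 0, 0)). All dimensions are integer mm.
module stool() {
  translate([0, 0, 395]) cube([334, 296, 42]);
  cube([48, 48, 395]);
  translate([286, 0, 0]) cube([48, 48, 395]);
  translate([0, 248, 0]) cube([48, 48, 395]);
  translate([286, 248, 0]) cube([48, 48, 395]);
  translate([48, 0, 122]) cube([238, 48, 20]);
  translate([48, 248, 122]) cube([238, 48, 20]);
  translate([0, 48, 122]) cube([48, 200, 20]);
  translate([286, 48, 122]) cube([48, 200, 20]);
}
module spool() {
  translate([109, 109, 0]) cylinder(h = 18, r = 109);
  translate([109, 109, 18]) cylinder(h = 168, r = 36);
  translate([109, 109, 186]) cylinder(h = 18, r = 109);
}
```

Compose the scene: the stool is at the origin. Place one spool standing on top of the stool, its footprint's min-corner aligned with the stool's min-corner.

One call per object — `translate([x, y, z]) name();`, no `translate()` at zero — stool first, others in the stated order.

stool();
translate([0, 0, 437]) spool();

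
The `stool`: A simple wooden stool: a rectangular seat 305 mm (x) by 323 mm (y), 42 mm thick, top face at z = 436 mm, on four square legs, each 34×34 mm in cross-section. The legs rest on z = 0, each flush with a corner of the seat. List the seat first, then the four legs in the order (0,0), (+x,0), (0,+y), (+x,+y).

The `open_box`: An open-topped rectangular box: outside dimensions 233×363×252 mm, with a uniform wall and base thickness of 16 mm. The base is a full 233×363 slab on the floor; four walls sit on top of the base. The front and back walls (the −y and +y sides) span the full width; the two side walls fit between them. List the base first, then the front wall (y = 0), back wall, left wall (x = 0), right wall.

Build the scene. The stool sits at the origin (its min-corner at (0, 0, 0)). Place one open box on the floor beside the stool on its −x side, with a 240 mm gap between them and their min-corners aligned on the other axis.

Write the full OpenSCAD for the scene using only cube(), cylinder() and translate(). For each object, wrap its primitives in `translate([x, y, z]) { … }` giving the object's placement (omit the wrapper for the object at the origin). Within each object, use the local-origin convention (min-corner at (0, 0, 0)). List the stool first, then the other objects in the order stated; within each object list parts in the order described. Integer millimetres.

translate([0, 0, 394]) cube([305, 323, 42]);
cube([34, 34, 394]);
translate([271, 0, 0]) cube([34, 34, 394]);
translate([0, 289, 0]) cube([34, 34, 394]);
translate([271, 289, 0]) cube([34, 34, 394]);
translate([-473, 0, 0]) {
  cube([233, 363, 16]);
  translate([0, 0, 16]) cube([233, 16, 236]);
  translate([0, 347, 16]) cube([233, 16, 236]);
  translate([0, 16, 16]) cube([16, 331, 236]);
  translate([217, 16, 16]) cube([16, 331, 236]);
}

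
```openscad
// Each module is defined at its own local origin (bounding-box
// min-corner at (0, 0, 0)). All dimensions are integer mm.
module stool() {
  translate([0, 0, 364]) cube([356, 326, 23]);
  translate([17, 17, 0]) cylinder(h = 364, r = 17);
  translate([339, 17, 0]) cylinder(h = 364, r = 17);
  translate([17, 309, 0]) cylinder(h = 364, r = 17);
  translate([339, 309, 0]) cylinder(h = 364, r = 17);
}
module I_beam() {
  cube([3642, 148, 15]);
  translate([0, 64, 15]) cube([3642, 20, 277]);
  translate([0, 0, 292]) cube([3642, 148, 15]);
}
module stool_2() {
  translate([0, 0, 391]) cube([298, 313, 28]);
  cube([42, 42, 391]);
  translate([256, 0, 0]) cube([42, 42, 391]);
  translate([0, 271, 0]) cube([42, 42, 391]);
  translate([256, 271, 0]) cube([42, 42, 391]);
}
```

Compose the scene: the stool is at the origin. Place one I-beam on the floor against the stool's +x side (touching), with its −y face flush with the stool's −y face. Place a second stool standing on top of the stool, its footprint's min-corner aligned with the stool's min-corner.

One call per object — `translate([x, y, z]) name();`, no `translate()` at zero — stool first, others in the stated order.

stool();
translate([356, 0, 0]) I_beam();
translate([0, 0, 387]) stool_2();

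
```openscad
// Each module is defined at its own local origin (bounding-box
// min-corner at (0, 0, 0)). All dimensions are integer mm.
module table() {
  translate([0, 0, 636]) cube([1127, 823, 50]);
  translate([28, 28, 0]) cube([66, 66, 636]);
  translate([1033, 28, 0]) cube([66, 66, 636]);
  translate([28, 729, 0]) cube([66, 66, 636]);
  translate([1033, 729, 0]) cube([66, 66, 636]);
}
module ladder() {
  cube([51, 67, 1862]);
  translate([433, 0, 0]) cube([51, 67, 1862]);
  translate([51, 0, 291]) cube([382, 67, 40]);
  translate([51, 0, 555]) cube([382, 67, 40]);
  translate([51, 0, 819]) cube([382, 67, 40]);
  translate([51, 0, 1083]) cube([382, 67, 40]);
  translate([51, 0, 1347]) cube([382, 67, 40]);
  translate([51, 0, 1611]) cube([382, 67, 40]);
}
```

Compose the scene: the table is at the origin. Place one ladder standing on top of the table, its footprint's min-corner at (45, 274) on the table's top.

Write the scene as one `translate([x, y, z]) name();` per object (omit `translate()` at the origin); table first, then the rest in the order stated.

table();
translate([45, 274, 686]) ladder();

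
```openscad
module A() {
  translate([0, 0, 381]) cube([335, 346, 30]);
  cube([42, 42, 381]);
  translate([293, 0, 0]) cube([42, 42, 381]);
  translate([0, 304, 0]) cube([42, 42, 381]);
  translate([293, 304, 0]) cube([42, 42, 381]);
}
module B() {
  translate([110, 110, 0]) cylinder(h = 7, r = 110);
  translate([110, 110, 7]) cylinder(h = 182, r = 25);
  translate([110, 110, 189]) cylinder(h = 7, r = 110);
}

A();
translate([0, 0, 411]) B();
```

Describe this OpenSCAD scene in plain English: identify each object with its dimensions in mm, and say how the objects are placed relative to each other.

A is a simple wooden stool: a rectangular seat 335 mm (x) by 346 mm (y), 30 mm thick, top face at z = 411 mm, on four square legs, each 42×42 mm in cross-section. The legs rest on z = 0, each flush with a corner of the seat.

B is a spool: two coaxial disc flanges of radius 110 mm and thickness 7 mm, joined by a core cylinder of radius 25 mm and height 182 mm. The lower flange rests on z = 0 and the three cylinders share a vertical axis.

The spool is on top of the stool.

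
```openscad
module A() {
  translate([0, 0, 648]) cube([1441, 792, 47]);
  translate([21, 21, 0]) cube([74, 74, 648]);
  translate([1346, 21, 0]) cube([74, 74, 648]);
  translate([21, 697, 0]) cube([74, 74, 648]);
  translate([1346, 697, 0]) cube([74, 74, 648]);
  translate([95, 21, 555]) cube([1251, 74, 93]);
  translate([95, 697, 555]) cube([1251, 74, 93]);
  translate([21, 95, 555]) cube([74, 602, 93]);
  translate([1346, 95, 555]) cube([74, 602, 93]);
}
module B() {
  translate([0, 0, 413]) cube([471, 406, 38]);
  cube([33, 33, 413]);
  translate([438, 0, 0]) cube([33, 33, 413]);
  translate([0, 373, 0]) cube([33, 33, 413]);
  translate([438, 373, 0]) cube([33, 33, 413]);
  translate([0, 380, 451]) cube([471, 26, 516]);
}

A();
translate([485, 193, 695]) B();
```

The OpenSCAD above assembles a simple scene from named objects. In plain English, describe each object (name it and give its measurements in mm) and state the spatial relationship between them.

A is a table with a 1441×792 mm rectangular top, 47 mm thick, top surface at z = 695 mm, supported by four 74×74 mm square legs, each inset 21 mm from the nearest pair of top edges, running from the floor. Four apron rails, 74 mm thick and 93 mm tall, run between adjacent legs with their top edges flush with the underside of the top and their outer faces flush with the legs' outer faces.

B is a chair: 471×406 mm seat, 38 mm thick, top at z = 451 mm, on four 33 mm square corner legs flush with the seat edges. A 26 mm thick backrest slab spans the full seat width, extending 516 mm above the seat top, its back face flush with the seat's +y edge.

The chair is on top of the table, centred.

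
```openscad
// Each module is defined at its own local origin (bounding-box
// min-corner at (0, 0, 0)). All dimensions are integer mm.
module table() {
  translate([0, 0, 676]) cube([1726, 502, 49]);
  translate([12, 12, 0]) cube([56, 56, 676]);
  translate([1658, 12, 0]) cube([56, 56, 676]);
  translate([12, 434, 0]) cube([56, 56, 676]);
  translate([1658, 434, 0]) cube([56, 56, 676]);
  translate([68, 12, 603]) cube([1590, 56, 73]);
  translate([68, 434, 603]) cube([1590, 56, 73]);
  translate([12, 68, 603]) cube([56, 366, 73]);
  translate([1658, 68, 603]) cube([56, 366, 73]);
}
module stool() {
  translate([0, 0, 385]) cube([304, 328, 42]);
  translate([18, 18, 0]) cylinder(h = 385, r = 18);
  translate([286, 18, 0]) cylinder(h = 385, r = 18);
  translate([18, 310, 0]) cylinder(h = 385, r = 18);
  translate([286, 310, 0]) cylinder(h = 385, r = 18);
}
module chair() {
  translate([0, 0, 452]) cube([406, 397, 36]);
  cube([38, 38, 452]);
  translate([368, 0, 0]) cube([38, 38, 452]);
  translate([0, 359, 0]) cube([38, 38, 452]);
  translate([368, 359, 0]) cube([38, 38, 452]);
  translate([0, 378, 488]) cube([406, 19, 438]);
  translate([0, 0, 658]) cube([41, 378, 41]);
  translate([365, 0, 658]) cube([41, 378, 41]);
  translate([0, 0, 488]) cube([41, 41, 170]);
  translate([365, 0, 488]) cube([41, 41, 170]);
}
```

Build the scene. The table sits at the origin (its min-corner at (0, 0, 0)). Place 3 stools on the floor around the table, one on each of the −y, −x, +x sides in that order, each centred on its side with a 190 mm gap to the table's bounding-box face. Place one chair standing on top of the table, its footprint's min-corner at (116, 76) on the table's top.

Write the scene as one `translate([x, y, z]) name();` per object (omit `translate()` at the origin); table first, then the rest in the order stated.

table();
translate([711, -518, 0]) stool();
translate([-494, 87, 0]) stool();
translate([1916, 87, 0]) stool();
translate([116, 76, 725]) chair();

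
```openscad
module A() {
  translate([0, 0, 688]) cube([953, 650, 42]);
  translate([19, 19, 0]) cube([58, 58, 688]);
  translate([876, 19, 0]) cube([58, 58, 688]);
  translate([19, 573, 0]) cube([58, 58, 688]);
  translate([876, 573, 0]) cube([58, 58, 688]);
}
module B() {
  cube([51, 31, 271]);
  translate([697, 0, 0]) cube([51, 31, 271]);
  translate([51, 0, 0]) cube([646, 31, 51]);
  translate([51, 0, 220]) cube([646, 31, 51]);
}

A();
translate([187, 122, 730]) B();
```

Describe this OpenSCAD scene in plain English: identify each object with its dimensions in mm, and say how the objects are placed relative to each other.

A is a table: top 953 mm (x) × 650 mm (y), 42 mm thick, upper face at z = 730 mm, on four 58×58 mm square legs, each inset 19 mm from the nearest pair of top edges, running from z = 0 to the bottom of the top.

B is a rectangular picture frame lying in the x–z plane (depth along y). The opening is 646 mm wide (x) by 169 mm tall (z), surrounded by a border 51 mm wide on all four sides. The frame is 31 mm deep and is made of two full-height vertical stiles with two horizontal rails fitted between them.

The picture frame is on top of the table.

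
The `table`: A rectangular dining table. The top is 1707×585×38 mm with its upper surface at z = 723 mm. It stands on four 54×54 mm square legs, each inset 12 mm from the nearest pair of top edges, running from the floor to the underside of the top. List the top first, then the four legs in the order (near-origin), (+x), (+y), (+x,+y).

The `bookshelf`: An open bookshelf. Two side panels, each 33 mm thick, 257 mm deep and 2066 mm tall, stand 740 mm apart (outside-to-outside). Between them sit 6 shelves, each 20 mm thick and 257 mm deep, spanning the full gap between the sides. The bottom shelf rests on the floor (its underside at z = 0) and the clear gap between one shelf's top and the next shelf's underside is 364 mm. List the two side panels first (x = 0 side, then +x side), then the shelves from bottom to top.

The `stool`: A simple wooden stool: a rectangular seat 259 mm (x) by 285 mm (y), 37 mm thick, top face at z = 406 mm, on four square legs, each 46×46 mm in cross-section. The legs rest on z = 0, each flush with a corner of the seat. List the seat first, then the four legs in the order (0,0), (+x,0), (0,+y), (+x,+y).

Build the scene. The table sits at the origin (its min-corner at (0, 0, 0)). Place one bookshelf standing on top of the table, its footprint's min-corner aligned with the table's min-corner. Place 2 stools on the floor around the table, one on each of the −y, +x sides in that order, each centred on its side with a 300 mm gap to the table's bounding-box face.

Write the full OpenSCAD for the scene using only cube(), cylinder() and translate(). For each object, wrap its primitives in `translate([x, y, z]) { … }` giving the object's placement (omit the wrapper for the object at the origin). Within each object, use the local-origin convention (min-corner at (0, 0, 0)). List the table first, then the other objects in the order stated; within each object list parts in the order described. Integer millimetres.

translate([0, 0, 685]) cube([1707, 585, 38]);
translate([12, 12, 0]) cube([54, 54, 685]);
translate([1641, 12, 0]) cube([54, 54, 685]);
translate([12, 519, 0]) cube([54, 54, 685]);
translate([1641, 519, 0]) cube([54, 54, 685]);
translate([0, 0, 723]) {
  cube([33, 257, 2066]);
  translate([707, 0, 0]) cube([33, 257, 2066]);
  translate([33, 0, 0]) cube([674, 257, 20]);
  translate([33, 0, 384]) cube([674, 257, 20]);
  translate([33, 0, 768]) cube([674, 257, 20]);
  translate([33, 0, 1152]) cube([674, 257, 20]);
  translate([33, 0, 1536]) cube([674, 257, 20]);
  translate([33, 0, 1920]) cube([674, 257, 20]);
}
translate([724, -585, 0]) {
  translate([0, 0, 369]) cube([259, 285, 37]);
  cube([46, 46, 369]);
  translate([213, 0, 0]) cube([46, 46, 369]);
  translate([0, 239, 0]) cube([46, 46, 369]);
  translate([213, 239, 0]) cube([46, 46, 369]);
}
translate([2007, 150, 0]) {
  translate([0, 0, 369]) cube([259, 285, 37]);
  cube([46, 46, 369]);
  translate([213, 0, 0]) cube([46, 46, 369]);
  translate([0, 239, 0]) cube([46, 46, 369]);
  translate([213, 239, 0]) cube([46, 46, 369]);
}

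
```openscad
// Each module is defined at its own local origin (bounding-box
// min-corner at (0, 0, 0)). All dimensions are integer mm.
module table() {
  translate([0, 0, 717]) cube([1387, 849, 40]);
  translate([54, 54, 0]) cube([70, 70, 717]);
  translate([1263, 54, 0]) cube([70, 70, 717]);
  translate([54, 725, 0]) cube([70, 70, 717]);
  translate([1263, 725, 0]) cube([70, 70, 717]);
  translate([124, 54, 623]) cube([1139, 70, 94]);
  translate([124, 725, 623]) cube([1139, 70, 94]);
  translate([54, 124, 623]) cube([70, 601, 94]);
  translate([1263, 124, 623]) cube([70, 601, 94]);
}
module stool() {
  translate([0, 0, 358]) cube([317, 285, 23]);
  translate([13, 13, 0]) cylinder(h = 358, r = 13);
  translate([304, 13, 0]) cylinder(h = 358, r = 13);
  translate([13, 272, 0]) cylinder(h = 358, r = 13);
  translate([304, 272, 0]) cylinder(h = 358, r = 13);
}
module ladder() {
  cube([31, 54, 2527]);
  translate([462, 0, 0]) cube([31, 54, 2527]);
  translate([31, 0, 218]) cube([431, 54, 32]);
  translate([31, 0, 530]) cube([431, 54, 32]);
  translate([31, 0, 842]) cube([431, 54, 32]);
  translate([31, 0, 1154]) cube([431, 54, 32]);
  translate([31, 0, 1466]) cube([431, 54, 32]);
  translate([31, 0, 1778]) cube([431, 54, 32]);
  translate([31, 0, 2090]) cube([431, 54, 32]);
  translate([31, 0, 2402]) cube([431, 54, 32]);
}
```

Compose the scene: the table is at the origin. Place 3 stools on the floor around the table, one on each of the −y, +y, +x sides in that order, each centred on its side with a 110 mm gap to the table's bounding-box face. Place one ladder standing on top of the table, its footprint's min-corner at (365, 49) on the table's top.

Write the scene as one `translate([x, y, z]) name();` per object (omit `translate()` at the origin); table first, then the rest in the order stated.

table();
translate([535, -395, 0]) stool();
translate([535, 959, 0]) stool();
translate([1497, 282, 0]) stool();
translate([365, 49, 757]) ladder();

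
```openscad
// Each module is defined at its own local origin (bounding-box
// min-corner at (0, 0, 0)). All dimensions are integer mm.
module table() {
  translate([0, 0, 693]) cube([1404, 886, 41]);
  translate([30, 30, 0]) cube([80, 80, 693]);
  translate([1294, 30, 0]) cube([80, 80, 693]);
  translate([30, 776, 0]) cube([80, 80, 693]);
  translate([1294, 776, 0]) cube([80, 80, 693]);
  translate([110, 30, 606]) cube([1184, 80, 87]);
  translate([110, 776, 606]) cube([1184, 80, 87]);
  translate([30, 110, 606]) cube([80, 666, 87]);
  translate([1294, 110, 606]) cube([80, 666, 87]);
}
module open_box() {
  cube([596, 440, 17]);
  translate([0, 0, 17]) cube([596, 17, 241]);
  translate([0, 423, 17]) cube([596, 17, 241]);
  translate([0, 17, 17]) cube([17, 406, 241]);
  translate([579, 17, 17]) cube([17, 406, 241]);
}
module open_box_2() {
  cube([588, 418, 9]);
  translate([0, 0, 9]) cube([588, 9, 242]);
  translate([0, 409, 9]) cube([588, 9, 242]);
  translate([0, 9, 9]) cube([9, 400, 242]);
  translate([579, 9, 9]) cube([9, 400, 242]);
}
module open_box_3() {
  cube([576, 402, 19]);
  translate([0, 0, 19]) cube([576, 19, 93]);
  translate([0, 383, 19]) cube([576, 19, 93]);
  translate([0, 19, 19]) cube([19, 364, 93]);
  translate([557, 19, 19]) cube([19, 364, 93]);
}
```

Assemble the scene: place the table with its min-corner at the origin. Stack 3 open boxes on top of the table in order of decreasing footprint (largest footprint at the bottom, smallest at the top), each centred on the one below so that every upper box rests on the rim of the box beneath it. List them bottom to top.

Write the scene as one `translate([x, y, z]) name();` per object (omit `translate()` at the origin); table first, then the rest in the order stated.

table();
translate([404, 223, 734]) open_box();
translate([408, 234, 992]) open_box_2();
translate([414, 242, 1243]) open_box_3();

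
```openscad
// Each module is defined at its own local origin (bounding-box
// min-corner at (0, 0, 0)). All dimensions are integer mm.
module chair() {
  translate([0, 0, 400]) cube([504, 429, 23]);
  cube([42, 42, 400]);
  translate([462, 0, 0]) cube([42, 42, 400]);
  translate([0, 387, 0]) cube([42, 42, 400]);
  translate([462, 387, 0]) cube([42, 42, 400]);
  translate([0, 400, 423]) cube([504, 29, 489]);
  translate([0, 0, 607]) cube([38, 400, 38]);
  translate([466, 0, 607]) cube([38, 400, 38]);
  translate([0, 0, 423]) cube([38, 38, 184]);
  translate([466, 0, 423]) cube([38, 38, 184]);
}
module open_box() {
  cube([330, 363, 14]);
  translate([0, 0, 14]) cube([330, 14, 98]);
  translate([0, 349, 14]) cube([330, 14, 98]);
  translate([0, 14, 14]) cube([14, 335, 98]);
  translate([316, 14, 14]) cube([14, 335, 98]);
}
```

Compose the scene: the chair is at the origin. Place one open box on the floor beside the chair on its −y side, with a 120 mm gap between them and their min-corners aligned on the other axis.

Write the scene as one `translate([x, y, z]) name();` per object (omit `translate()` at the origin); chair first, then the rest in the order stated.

chair();
translate([0, -483, 0]) open_box();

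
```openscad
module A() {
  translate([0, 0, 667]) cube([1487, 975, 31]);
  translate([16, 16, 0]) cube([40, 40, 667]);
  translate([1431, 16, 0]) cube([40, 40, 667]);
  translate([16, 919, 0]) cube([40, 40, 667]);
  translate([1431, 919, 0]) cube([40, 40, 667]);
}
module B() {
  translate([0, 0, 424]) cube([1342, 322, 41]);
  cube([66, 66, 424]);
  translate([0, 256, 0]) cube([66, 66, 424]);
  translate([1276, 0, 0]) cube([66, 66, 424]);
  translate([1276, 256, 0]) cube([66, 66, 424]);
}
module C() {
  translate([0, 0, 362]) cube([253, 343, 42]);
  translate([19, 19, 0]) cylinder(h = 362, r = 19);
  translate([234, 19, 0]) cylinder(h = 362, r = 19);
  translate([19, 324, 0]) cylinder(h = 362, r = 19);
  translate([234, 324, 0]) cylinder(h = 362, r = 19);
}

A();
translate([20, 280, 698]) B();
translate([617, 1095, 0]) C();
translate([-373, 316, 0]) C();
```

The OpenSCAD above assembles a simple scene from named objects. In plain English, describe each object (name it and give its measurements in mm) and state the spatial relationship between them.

A is a table with a 1487×975 mm rectangular top, 31 mm thick, top surface at z = 698 mm, supported by four 40×40 mm square legs, each inset 16 mm from the nearest pair of top edges, running from the floor.

B is a bench: a 1342×322 mm seat slab, 41 mm thick, top at z = 465 mm, on four 66×66 mm square legs flush with the seat corners and standing on z = 0.

C is a four-legged stool. The seat is 253×343 mm, 42 mm thick, top at z = 404 mm. It stands on four round legs, each 38 mm in diameter, from z = 0 to the seat underside, each leg's axis is inset half a diameter from the nearest pair of seat edges (so the leg's bounding box is flush with the corner).

The bench is on top of the table. Two stools sit around the table at the +y, −x sides.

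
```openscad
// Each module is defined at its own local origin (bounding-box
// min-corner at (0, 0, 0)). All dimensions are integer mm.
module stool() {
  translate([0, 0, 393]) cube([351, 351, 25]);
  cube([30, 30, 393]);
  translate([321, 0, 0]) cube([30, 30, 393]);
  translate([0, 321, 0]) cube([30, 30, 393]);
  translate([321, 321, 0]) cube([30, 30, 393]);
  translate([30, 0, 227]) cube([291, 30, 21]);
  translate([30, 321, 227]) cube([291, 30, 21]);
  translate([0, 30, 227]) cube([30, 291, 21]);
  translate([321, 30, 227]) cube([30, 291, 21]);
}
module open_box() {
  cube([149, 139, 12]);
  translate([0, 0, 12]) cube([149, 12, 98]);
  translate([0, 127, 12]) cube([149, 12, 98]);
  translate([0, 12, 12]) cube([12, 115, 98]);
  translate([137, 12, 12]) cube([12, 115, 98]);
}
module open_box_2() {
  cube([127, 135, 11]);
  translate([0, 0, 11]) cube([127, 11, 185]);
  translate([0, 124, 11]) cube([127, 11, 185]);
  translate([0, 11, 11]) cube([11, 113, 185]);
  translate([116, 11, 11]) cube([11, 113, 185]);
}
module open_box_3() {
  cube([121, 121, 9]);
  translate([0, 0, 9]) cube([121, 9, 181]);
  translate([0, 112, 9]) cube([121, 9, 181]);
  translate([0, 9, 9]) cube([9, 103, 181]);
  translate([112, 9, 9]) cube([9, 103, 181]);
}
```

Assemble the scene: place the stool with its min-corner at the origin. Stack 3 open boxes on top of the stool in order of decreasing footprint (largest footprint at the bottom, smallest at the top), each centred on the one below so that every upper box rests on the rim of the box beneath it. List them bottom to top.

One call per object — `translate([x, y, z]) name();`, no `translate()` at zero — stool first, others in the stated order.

stool();
translate([101, 106, 418]) open_box();
translate([112, 108, 528]) open_box_2();
translate([115, 115, 724]) open_box_3();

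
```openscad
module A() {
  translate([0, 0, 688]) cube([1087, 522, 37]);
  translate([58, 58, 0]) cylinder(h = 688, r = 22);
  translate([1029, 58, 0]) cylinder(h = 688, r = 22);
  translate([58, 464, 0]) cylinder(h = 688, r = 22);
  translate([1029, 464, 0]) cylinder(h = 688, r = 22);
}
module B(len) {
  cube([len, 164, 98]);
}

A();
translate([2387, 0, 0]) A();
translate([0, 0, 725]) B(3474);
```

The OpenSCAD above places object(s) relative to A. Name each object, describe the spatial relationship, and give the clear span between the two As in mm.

A is a table. B is a beam. A beam spans the tops of two tables. The clear span between the two tables is 1300 mm.

Second table starts at x = 2387; first ends at x = 1087; clear span = 2387 − 1087 = 1300 mm.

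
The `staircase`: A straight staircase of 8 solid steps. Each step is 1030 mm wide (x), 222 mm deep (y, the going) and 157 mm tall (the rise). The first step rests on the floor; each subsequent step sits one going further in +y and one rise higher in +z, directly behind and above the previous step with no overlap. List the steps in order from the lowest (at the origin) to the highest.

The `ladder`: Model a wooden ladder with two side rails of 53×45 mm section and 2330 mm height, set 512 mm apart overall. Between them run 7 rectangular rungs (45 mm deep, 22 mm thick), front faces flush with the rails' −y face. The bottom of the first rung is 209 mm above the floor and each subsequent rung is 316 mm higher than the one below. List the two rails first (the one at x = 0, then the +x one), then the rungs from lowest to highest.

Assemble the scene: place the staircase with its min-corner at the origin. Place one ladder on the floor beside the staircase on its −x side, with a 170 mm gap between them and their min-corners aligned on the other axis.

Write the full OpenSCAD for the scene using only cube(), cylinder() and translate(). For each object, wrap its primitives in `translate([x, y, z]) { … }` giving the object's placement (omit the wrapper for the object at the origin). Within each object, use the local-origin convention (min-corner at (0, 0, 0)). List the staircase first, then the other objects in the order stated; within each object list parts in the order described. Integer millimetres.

cube([1030, 222, 157]);
translate([0, 222, 157]) cube([1030, 222, 157]);
translate([0, 444, 314]) cube([1030, 222, 157]);
translate([0, 666, 471]) cube([1030, 222, 157]);
translate([0, 888, 628]) cube([1030, 222, 157]);
translate([0, 1110, 785]) cube([1030, 222, 157]);
translate([0, 1332, 942]) cube([1030, 222, 157]);
translate([0, 1554, 1099]) cube([1030, 222, 157]);
translate([-682, 0, 0]) {
  cube([53, 45, 2330]);
  translate([459, 0, 0]) cube([53, 45, 2330]);
  translate([53, 0, 209]) cube([406, 45, 22]);
  translate([53, 0, 525]) cube([406, 45, 22]);
  translate([53, 0, 841]) cube([406, 45, 22]);
  translate([53, 0, 1157]) cube([406, 45, 22]);
  translate([53, 0, 1473]) cube([406, 45, 22]);
  translate([53, 0, 1789]) cube([406, 45, 22]);
  translate([53, 0, 2105]) cube([406, 45, 22]);
}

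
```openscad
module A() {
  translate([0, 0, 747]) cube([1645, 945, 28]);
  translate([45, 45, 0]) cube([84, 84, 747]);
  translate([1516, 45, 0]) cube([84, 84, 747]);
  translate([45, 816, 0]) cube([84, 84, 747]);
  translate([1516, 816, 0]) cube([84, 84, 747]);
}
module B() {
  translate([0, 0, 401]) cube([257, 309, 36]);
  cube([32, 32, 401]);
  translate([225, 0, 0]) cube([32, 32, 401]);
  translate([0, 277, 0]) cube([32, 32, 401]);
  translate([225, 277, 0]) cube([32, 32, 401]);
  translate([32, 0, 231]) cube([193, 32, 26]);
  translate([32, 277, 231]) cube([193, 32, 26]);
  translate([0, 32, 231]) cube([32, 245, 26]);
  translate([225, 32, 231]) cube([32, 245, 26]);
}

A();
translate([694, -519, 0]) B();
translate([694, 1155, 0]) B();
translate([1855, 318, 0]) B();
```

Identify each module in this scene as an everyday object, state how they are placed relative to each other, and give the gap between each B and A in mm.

Each stool's nearest face is 210 mm from the table's bounding box.

A is a table. B is a stool. Three stools sit around the table at the −y, +y, +x sides. The gap between each stool and the table is 210 mm.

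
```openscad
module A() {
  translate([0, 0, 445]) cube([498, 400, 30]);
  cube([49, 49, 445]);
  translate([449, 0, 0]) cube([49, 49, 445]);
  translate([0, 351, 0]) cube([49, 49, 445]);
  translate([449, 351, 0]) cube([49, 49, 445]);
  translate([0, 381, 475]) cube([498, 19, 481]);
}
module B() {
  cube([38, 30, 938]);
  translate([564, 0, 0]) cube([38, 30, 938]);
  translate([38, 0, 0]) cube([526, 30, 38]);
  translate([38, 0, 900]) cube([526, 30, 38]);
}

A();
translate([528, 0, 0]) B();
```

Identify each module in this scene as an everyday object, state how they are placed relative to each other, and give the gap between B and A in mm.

A is a chair. B is a picture frame. The picture frame is on the floor beside the chair on its +x side. The gap between the picture frame and the chair is 30 mm.

The picture frame's nearest face is 30 mm from the chair's +x face.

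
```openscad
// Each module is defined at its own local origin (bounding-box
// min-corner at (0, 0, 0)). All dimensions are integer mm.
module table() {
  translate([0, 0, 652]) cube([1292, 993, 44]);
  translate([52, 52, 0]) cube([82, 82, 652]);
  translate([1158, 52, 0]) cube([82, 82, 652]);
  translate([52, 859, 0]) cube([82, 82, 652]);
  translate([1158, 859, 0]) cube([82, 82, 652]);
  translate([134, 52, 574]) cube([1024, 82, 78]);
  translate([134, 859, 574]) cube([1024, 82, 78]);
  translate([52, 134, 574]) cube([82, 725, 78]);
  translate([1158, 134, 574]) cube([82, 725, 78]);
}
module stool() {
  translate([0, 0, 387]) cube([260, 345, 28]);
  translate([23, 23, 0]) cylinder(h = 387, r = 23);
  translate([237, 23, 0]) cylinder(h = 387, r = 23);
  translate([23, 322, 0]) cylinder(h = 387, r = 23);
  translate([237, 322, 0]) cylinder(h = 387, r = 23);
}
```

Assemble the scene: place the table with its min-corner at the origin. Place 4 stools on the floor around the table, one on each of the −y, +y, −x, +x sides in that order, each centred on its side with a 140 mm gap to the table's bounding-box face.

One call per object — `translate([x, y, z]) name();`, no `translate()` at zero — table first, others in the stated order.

table();
translate([516, -485, 0]) stool();
translate([516, 1133, 0]) stool();
translate([-400, 324, 0]) stool();
translate([1432, 324, 0]) stool();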